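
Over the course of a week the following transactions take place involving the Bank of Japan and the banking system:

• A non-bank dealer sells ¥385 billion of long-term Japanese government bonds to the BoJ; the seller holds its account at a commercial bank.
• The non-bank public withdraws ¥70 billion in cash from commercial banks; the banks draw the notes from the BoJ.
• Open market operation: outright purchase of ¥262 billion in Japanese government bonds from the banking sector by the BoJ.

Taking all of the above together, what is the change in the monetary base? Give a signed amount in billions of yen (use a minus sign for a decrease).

+¥647 billion

BoJ balance sheet:
  Assets:      Securities +¥647B
  Liabilities: Bank reserves +¥577B, Currency in circulation +¥70B
Monetary base = currency + reserves: +¥70B + (+¥577B) = +¥647 billion.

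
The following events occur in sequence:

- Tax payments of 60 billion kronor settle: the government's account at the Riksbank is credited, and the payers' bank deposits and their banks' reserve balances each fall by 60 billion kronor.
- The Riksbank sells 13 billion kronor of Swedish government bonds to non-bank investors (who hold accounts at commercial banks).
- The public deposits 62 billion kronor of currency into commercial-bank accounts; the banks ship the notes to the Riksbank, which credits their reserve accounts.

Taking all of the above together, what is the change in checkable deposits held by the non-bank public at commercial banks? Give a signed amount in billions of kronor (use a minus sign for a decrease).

-11 billion

Government account inflow 60 billion kronor: non-bank counterparties' bank balances fall → −60B.
Asset sale (to non-banks) 13 billion kronor: non-bank counterparties' bank balances fall → −13B.
Currency deposit 62 billion kronor: non-bank counterparties' bank balances rise → +62B.
Net: −60 − 13 + 62 = -11 billion.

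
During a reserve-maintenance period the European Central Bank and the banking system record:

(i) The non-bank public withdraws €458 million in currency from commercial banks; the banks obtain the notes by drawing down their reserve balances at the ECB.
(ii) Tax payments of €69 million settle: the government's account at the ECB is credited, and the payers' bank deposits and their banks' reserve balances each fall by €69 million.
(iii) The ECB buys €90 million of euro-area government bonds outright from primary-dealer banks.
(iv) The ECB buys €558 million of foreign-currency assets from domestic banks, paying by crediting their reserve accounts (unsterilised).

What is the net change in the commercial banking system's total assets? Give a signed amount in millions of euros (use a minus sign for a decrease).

-€527 million

Currency withdrawal €458 million: bank balance sheets shrink → −€458M.
Government account inflow €69 million: bank balance sheets shrink → −€69M.
OMO purchase (from banks) €90 million: just an asset swap on bank balance sheets → 0.
FX purchase €558 million: just an asset swap on bank balance sheets → 0.
Net: −458 − 69 + 0 + 0 = -€527 million.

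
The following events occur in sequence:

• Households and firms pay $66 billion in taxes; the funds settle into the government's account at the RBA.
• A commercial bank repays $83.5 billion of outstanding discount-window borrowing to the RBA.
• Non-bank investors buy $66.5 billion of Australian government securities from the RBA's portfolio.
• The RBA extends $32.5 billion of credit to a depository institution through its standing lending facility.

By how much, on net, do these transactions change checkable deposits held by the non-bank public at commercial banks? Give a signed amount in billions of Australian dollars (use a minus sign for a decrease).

Government account inflow $66 billion: non-bank counterparties' bank balances fall → −$66B.
Discount-window repayment $83.5 billion: the counterparty is a bank, so public deposits are unchanged → 0.
Asset sale (to non-banks) $66.5 billion: non-bank counterparties' bank balances fall → −$66.5B.
Discount-window loan $32.5 billion: the counterparty is a bank, so public deposits are unchanged → 0.
Net: −66 + 0 − 66.5 + 0 = -$132.5 billion.

-$132.5 billion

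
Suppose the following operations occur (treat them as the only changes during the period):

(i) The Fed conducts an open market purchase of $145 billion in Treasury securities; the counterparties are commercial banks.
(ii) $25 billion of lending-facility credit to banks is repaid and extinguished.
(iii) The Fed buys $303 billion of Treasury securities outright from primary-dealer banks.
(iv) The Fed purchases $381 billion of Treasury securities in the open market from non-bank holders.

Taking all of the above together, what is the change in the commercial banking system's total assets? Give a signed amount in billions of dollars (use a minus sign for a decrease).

Fed balance sheet:
  Assets:      Securities +$829B, Loans to banks −$25B
  Liabilities: Bank reserves +$804B
Commercial banking system:
  Assets:      Reserves at CB +$804B, Securities −$448B
  Liabilities: Checkable deposits +$381B, Borrowings from CB −$25B
Change in total bank assets = +$356 billion.

+$356 billion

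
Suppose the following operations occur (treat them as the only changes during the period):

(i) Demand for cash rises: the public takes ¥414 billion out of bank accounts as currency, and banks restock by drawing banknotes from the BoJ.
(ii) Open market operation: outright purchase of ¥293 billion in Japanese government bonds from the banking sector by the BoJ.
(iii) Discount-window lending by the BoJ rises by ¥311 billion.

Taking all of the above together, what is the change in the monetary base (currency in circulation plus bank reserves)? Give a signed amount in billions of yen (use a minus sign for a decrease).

+¥604 billion

Currency withdrawal ¥414 billion: just a shift between currency and reserves — both are base money → 0.
OMO purchase (from banks) ¥293 billion: BoJ balance sheet expands → +¥293B.
Discount-window loan ¥311 billion: BoJ balance sheet expands → +¥311B.
Net: 0 + 293 + 311 = +¥604 billion.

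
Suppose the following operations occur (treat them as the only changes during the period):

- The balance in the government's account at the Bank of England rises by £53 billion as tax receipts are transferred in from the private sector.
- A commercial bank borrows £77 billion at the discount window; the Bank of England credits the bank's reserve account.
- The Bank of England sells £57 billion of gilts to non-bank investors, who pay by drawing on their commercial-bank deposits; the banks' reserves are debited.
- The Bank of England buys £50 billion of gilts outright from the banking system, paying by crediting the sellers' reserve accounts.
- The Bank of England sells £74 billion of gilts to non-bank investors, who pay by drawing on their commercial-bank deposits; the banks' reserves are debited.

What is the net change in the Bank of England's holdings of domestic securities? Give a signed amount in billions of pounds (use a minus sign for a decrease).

-£81 billion

Bank of England balance sheet:
  Assets:      Securities −£81B, Loans to banks +£77B
  Liabilities: Bank reserves −£57B, Government deposits +£53B
So the change in the Bank of England's holdings of domestic securities is -£81 billion.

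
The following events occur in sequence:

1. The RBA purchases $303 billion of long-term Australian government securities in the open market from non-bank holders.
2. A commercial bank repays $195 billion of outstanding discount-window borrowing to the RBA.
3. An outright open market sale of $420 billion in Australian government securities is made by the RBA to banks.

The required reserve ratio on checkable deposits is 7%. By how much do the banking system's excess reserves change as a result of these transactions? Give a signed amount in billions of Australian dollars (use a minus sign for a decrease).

-$333.21 billion

Asset purchase (from non-banks) $303 billion: reserves +$303B, deposits +$303B.
Discount-window repayment $195 billion: reserves −$195B, deposits 0.
OMO sale (to banks) $420 billion: reserves −$420B, deposits 0.
Totals: Δreserves = −$312B, Δdeposits = +$303B.
Δrequired reserves = 7% × +$303B = +$21.21B.
Δexcess reserves = Δreserves − Δrequired = −$312B − (+$21.21B) = -$333.21 billion.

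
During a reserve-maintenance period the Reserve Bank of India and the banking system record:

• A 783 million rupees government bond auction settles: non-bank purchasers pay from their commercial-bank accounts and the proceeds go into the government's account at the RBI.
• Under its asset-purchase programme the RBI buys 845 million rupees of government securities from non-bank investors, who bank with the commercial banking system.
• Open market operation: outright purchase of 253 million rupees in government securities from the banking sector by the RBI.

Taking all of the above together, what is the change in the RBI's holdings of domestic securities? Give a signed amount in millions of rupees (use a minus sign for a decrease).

Government account inflow 783 million rupees: the RBI's securities portfolio is untouched → 0.
Asset purchase (from non-banks) 845 million rupees: securities added to the RBI's portfolio → +845M.
OMO purchase (from banks) 253 million rupees: securities added to the RBI's portfolio → +253M.
Net: 0 + 845 + 253 = +1098 million.

+1098 million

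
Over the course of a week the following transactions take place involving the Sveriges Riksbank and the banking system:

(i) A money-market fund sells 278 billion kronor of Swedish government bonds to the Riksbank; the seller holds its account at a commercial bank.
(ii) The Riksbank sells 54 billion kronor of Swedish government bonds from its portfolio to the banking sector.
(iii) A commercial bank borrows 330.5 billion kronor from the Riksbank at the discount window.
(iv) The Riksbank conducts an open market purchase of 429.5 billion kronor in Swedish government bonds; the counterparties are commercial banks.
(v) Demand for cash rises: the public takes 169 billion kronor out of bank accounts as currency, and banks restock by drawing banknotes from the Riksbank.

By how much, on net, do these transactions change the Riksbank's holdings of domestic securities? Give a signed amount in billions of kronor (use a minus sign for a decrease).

+653.5 billion

Asset purchase (from non-banks) 278 billion kronor: securities added to the Riksbank's portfolio → +278B.
OMO sale (to banks) 54 billion kronor: securities removed from the Riksbank's portfolio → −54B.
Discount-window loan 330.5 billion kronor: the Riksbank's securities portfolio is untouched → 0.
OMO purchase (from banks) 429.5 billion kronor: securities added to the Riksbank's portfolio → +429.5B.
Currency withdrawal 169 billion kronor: the Riksbank's securities portfolio is untouched → 0.
Net: 278 − 54 + 0 + 429.5 + 0 = +653.5 billion.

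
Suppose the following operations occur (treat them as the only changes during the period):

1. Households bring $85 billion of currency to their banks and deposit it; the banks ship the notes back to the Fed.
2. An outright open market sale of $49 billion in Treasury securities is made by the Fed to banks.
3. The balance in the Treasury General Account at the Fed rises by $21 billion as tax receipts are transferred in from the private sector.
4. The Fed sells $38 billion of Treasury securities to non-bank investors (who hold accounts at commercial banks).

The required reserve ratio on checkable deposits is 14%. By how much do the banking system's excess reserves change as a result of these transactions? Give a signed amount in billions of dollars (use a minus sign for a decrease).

Currency deposit $85 billion: reserves +$85B, deposits +$85B.
OMO sale (to banks) $49 billion: reserves −$49B, deposits 0.
Government account inflow $21 billion: reserves −$21B, deposits −$21B.
Asset sale (to non-banks) $38 billion: reserves −$38B, deposits −$38B.
Totals: Δreserves = −$23B, Δdeposits = +$26B.
Δrequired reserves = 14% × +$26B = +$3.64B.
Δexcess reserves = Δreserves − Δrequired = −$23B − (+$3.64B) = -$26.64 billion.

-$26.64 billion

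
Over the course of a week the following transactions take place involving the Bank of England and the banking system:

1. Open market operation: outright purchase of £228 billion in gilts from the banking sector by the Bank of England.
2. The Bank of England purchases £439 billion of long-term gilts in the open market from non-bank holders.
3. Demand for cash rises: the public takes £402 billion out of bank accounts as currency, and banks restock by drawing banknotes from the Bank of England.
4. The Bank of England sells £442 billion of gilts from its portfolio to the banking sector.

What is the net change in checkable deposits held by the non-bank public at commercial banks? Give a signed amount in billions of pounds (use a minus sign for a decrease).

+£37 billion

Bank of England balance sheet:
  Assets:      Securities +£225B
  Liabilities: Bank reserves −£177B, Currency in circulation +£402B
Commercial banking system:
  Assets:      Reserves at CB −£177B, Securities +£214B
  Liabilities: Checkable deposits +£37B
So the change in checkable deposits held by the non-bank public at commercial banks is +£37 billion.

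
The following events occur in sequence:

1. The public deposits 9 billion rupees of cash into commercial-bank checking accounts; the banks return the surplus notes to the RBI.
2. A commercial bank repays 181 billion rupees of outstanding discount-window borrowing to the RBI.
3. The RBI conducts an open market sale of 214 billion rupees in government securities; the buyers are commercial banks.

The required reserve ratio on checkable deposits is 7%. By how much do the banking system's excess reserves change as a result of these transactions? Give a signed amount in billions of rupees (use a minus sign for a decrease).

Currency deposit 9 billion rupees: reserves +9B, deposits +9B.
Discount-window repayment 181 billion rupees: reserves −181B, deposits 0.
OMO sale (to banks) 214 billion rupees: reserves −214B, deposits 0.
Totals: Δreserves = −386B, Δdeposits = +9B.
Δrequired reserves = 7% × +9B = +0.63B.
Δexcess reserves = Δreserves − Δrequired = −386B − (+0.63B) = -386.63 billion.

-386.63 billion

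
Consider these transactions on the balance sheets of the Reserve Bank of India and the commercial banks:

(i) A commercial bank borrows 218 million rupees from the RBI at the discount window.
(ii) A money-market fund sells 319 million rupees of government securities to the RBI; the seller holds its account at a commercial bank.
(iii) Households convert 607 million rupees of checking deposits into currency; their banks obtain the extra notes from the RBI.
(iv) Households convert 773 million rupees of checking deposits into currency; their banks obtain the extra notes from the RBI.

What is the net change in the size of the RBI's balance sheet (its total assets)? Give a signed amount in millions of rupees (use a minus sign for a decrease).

RBI balance sheet:
  Assets:      Securities +319M, Loans to banks +218M
  Liabilities: Bank reserves −843M, Currency in circulation +1380M
Change in total RBI assets = +537 million.

+537 million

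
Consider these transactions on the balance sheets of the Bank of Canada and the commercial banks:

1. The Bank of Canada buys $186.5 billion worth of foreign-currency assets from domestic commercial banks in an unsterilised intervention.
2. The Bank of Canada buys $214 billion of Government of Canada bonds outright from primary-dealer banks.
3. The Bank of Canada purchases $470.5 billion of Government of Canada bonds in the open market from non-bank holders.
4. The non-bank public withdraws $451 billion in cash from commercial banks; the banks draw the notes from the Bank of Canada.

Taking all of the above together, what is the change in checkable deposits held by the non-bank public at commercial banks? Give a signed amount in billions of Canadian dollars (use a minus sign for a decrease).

+$19.5 billion

FX purchase $186.5 billion: the counterparty is a bank, so public deposits are unchanged → 0.
OMO purchase (from banks) $214 billion: the counterparty is a bank, so public deposits are unchanged → 0.
Asset purchase (from non-banks) $470.5 billion: non-bank counterparties' bank balances rise → +$470.5B.
Currency withdrawal $451 billion: non-bank counterparties' bank balances fall → −$451B.
Net: 0 + 0 + 470.5 − 451 = +$19.5 billion.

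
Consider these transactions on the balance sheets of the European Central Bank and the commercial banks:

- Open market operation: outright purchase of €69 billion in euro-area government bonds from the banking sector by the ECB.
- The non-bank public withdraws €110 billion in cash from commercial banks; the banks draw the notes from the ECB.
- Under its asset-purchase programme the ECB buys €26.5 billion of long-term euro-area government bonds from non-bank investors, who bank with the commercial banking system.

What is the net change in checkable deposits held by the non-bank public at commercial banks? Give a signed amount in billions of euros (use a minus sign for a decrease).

-€83.5 billion

ECB balance sheet:
  Assets:      Securities +€95.5B
  Liabilities: Bank reserves −€14.5B, Currency in circulation +€110B
Commercial banking system:
  Assets:      Reserves at CB −€14.5B, Securities −€69B
  Liabilities: Checkable deposits −€83.5B
So the change in checkable deposits held by the non-bank public at commercial banks is -€83.5 billion.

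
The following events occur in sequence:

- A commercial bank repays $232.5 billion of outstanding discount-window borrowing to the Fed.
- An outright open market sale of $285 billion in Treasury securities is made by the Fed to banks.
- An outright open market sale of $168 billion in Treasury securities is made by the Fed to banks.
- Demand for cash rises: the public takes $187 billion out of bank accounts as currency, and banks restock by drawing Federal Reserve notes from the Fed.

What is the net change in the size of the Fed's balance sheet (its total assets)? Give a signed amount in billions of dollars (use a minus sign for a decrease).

-$685.5 billion

Fed balance sheet:
  Assets:      Securities −$453B, Loans to banks −$232.5B
  Liabilities: Bank reserves −$872.5B, Currency in circulation +$187B
Commercial banking system:
  Assets:      Reserves at CB −$872.5B, Securities +$453B
  Liabilities: Checkable deposits −$187B, Borrowings from CB −$232.5B
Change in total Fed assets = -$685.5 billion.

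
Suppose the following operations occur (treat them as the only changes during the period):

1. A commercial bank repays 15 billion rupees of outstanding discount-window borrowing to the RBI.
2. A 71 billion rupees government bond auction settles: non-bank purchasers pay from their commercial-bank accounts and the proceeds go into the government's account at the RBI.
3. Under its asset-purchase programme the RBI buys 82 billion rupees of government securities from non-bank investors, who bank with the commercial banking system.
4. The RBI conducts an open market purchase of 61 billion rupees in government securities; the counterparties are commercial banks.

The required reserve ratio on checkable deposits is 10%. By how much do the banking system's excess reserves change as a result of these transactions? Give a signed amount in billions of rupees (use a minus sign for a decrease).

Discount-window repayment 15 billion rupees: reserves −15B, deposits 0.
Government account inflow 71 billion rupees: reserves −71B, deposits −71B.
Asset purchase (from non-banks) 82 billion rupees: reserves +82B, deposits +82B.
OMO purchase (from banks) 61 billion rupees: reserves +61B, deposits 0.
Totals: Δreserves = +57B, Δdeposits = +11B.
Δrequired reserves = 10% × +11B = +1.1B.
Δexcess reserves = Δreserves − Δrequired = +57B − (+1.1B) = +55.9 billion.

+55.9 billion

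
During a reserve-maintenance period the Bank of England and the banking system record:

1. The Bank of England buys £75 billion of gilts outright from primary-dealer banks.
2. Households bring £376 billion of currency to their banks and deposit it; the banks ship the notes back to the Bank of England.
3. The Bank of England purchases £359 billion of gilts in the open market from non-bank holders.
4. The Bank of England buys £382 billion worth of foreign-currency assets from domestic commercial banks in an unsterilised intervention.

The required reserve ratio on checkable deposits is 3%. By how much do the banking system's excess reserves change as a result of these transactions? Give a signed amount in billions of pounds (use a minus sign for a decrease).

+£1169.95 billion

OMO purchase (from banks) £75 billion: reserves +£75B, deposits 0.
Currency deposit £376 billion: reserves +£376B, deposits +£376B.
Asset purchase (from non-banks) £359 billion: reserves +£359B, deposits +£359B.
FX purchase £382 billion: reserves +£382B, deposits 0.
Totals: Δreserves = +£1192B, Δdeposits = +£735B.
Δrequired reserves = 3% × +£735B = +£22.05B.
Δexcess reserves = Δreserves − Δrequired = +£1192B − (+£22.05B) = +£1169.95 billion.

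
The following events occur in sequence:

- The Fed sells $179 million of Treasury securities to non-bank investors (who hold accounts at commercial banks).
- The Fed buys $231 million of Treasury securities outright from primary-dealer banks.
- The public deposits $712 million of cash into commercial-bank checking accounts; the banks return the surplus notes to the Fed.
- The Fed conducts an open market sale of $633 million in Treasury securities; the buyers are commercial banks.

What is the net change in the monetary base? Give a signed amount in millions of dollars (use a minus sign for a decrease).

Asset sale (to non-banks) $179 million: Fed balance sheet contracts → −$179M.
OMO purchase (from banks) $231 million: Fed balance sheet expands → +$231M.
Currency deposit $712 million: just a shift between currency and reserves — both are base money → 0.
OMO sale (to banks) $633 million: Fed balance sheet contracts → −$633M.
Net: −179 + 231 + 0 − 633 = -$581 million.

-$581 million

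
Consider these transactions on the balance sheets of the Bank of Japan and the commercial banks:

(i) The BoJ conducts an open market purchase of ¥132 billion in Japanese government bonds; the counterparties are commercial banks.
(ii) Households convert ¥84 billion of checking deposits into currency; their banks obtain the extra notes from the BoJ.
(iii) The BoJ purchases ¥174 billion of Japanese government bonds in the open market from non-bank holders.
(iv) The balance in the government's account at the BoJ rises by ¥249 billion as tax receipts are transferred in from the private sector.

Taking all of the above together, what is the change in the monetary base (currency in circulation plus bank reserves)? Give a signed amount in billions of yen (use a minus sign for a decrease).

BoJ balance sheet:
  Assets:      Securities +¥306B
  Liabilities: Bank reserves −¥27B, Currency in circulation +¥84B, Government deposits +¥249B
Monetary base = currency + reserves: +¥84B + (−¥27B) = +¥57 billion.

+¥57 billion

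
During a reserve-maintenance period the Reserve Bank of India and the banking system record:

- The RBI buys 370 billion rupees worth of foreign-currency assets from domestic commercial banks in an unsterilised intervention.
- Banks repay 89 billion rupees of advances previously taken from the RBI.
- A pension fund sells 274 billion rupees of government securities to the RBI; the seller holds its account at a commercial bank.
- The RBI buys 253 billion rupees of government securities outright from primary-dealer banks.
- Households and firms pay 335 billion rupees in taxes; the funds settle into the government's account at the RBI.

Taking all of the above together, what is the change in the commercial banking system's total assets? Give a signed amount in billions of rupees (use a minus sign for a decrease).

-150 billion

RBI balance sheet:
  Assets:      Securities +527B, Loans to banks −89B, Foreign assets +370B
  Liabilities: Bank reserves +473B, Government deposits +335B
Commercial banking system:
  Assets:      Reserves at CB +473B, Securities −253B, Foreign assets −370B
  Liabilities: Checkable deposits −61B, Borrowings from CB −89B
Change in total bank assets = -150 billion.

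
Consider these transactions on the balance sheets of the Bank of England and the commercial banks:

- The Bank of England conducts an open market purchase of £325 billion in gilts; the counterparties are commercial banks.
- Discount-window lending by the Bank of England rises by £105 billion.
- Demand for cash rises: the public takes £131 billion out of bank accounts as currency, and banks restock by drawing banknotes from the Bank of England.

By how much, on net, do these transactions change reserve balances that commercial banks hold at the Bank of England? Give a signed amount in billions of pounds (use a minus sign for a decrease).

+£299 billion

Bank of England balance sheet:
  Assets:      Securities +£325B, Loans to banks +£105B
  Liabilities: Bank reserves +£299B, Currency in circulation +£131B
So the change in reserve balances that commercial banks hold at the Bank of England is +£299 billion.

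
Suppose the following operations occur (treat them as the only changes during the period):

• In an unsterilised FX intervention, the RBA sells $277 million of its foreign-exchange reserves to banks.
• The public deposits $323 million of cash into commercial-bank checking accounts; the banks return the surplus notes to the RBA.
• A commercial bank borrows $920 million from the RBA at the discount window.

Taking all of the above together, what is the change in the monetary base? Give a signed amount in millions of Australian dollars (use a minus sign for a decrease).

FX sale $277 million: RBA balance sheet contracts → −$277M.
Currency deposit $323 million: just a shift between currency and reserves — both are base money → 0.
Discount-window loan $920 million: RBA balance sheet expands → +$920M.
Net: −277 + 0 + 920 = +$643 million.

+$643 million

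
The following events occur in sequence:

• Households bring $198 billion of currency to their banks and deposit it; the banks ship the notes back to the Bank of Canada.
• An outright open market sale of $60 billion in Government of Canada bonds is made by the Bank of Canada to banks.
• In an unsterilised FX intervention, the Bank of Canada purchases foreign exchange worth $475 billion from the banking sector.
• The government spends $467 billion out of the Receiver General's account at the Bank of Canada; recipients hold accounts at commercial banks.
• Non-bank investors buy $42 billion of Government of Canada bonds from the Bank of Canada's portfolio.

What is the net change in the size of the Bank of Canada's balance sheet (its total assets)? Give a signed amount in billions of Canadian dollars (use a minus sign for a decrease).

+$373 billion

Bank of Canada balance sheet:
  Assets:      Securities −$102B, Foreign assets +$475B
  Liabilities: Bank reserves +$1038B, Currency in circulation −$198B, Government deposits −$467B
Change in total Bank of Canada assets = +$373 billion.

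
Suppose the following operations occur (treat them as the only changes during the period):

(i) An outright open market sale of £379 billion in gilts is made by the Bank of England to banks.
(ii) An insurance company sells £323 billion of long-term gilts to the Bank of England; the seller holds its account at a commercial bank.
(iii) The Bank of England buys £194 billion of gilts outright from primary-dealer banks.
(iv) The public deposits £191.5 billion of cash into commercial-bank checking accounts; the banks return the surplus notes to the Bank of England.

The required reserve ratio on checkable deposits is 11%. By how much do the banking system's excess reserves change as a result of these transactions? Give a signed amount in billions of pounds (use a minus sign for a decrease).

OMO sale (to banks) £379 billion: reserves −£379B, deposits 0.
Asset purchase (from non-banks) £323 billion: reserves +£323B, deposits +£323B.
OMO purchase (from banks) £194 billion: reserves +£194B, deposits 0.
Currency deposit £191.5 billion: reserves +£191.5B, deposits +£191.5B.
Totals: Δreserves = +£329.5B, Δdeposits = +£514.5B.
Δrequired reserves = 11% × +£514.5B = +£56.595B.
Δexcess reserves = Δreserves − Δrequired = +£329.5B − (+£56.595B) = +£272.905 billion.

+£272.905 billion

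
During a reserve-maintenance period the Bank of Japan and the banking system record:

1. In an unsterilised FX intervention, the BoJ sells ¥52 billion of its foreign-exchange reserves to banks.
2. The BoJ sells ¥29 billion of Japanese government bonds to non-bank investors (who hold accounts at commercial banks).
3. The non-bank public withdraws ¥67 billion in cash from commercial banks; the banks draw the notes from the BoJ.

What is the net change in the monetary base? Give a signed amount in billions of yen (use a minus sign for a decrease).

FX sale ¥52 billion: BoJ balance sheet contracts → −¥52B.
Asset sale (to non-banks) ¥29 billion: BoJ balance sheet contracts → −¥29B.
Currency withdrawal ¥67 billion: just a shift between currency and reserves — both are base money → 0.
Net: −52 − 29 + 0 = -¥81 billion.

-¥81 billion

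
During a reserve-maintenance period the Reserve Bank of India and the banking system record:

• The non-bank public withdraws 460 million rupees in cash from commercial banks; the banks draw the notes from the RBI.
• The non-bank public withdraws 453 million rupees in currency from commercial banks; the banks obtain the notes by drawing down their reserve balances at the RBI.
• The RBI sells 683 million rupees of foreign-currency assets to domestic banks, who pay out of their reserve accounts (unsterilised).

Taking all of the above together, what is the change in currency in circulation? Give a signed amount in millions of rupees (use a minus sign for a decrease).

Currency withdrawal 460 million rupees: notes leave the central bank → +460M.
Currency withdrawal 453 million rupees: notes leave the central bank → +453M.
FX sale 683 million rupees: no currency enters or leaves circulation → 0.
Net: 460 + 453 + 0 = +913 million.

+913 million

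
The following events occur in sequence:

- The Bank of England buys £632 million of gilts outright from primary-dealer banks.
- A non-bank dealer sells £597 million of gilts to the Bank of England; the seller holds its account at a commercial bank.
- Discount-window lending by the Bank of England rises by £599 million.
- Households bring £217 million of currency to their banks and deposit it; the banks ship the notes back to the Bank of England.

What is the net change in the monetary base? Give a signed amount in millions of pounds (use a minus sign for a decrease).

OMO purchase (from banks) £632 million: Bank of England balance sheet expands → +£632M.
Asset purchase (from non-banks) £597 million: Bank of England balance sheet expands → +£597M.
Discount-window loan £599 million: Bank of England balance sheet expands → +£599M.
Currency deposit £217 million: just a shift between currency and reserves — both are base money → 0.
Net: 632 + 597 + 599 + 0 = +£1828 million.

+£1828 million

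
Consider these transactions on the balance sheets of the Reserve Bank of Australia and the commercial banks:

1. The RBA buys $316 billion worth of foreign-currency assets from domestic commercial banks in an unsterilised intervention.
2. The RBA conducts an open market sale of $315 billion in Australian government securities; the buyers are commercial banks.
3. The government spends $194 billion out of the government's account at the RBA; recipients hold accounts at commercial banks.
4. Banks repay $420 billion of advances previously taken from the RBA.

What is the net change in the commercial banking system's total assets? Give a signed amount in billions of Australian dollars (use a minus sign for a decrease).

-$226 billion

FX purchase $316 billion: just an asset swap on bank balance sheets → 0.
OMO sale (to banks) $315 billion: just an asset swap on bank balance sheets → 0.
Government spending $194 billion: bank balance sheets expand → +$194B.
Discount-window repayment $420 billion: bank balance sheets shrink → −$420B.
Net: 0 + 0 + 194 − 420 = -$226 billion.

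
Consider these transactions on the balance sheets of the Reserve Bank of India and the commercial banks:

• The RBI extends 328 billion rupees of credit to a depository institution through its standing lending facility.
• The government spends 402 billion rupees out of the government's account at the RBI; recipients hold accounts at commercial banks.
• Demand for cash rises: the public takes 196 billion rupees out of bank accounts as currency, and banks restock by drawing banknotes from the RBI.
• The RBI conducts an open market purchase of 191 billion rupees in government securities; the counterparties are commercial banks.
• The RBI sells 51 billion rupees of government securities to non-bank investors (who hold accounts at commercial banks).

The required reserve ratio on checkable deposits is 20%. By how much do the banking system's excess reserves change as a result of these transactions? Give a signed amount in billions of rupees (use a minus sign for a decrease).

Discount-window loan 328 billion rupees: reserves +328B, deposits 0.
Government spending 402 billion rupees: reserves +402B, deposits +402B.
Currency withdrawal 196 billion rupees: reserves −196B, deposits −196B.
OMO purchase (from banks) 191 billion rupees: reserves +191B, deposits 0.
Asset sale (to non-banks) 51 billion rupees: reserves −51B, deposits −51B.
Totals: Δreserves = +674B, Δdeposits = +155B.
Δrequired reserves = 20% × +155B = +31B.
Δexcess reserves = Δreserves − Δrequired = +674B − (+31B) = +643 billion.

+643 billion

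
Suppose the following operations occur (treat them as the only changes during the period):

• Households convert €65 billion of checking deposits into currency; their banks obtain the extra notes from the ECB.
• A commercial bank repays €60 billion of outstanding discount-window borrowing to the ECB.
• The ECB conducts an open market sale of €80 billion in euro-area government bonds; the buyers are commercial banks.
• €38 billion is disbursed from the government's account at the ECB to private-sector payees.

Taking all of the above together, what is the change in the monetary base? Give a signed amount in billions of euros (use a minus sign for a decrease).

-€102 billion

ECB balance sheet:
  Assets:      Securities −€80B, Loans to banks −€60B
  Liabilities: Bank reserves −€167B, Currency in circulation +€65B, Government deposits −€38B
Monetary base = currency + reserves: +€65B + (−€167B) = -€102 billion.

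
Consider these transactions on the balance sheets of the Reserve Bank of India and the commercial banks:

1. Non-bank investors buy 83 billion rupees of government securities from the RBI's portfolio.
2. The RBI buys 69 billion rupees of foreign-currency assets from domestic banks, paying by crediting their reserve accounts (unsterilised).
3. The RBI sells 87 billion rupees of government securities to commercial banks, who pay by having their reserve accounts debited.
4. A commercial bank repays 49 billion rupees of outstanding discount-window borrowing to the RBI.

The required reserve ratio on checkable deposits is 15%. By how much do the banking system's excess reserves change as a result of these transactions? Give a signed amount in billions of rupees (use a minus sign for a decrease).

-137.55 billion

Asset sale (to non-banks) 83 billion rupees: reserves −83B, deposits −83B.
FX purchase 69 billion rupees: reserves +69B, deposits 0.
OMO sale (to banks) 87 billion rupees: reserves −87B, deposits 0.
Discount-window repayment 49 billion rupees: reserves −49B, deposits 0.
Totals: Δreserves = −150B, Δdeposits = −83B.
Δrequired reserves = 15% × −83B = −12.45B.
Δexcess reserves = Δreserves − Δrequired = −150B − (−12.45B) = -137.55 billion.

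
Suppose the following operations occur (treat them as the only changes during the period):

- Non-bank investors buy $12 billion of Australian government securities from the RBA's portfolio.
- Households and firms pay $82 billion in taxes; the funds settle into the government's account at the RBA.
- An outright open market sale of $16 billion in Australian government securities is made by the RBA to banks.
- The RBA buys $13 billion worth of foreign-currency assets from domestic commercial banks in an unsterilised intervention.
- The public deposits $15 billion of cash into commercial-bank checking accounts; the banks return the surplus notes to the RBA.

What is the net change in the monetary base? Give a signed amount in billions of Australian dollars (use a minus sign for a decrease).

-$97 billion

Asset sale (to non-banks) $12 billion: RBA balance sheet contracts → −$12B.
Government account inflow $82 billion: reserves shift to a non-base liability → −$82B.
OMO sale (to banks) $16 billion: RBA balance sheet contracts → −$16B.
FX purchase $13 billion: RBA balance sheet expands → +$13B.
Currency deposit $15 billion: just a shift between currency and reserves — both are base money → 0.
Net: −12 − 82 − 16 + 13 + 0 = -$97 billion.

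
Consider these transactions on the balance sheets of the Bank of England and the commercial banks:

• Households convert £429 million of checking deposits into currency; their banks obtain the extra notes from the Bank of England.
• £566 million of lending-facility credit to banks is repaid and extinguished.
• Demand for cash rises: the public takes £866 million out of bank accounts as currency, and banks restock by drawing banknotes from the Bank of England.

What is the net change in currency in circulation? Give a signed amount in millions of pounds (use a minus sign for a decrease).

Bank of England balance sheet:
  Assets:      Loans to banks −£566M
  Liabilities: Bank reserves −£1861M, Currency in circulation +£1295M
So the change in currency in circulation is +£1295 million.

+£1295 million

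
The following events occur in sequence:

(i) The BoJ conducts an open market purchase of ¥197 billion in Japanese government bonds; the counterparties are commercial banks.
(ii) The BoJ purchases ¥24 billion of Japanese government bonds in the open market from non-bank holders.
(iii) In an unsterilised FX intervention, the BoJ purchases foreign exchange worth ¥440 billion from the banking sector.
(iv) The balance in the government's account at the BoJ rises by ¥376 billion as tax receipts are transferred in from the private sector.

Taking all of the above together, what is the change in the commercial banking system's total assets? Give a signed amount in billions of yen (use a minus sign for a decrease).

-¥352 billion

BoJ balance sheet:
  Assets:      Securities +¥221B, Foreign assets +¥440B
  Liabilities: Bank reserves +¥285B, Government deposits +¥376B
Commercial banking system:
  Assets:      Reserves at CB +¥285B, Securities −¥197B, Foreign assets −¥440B
  Liabilities: Checkable deposits −¥352B
Change in total bank assets = -¥352 billion.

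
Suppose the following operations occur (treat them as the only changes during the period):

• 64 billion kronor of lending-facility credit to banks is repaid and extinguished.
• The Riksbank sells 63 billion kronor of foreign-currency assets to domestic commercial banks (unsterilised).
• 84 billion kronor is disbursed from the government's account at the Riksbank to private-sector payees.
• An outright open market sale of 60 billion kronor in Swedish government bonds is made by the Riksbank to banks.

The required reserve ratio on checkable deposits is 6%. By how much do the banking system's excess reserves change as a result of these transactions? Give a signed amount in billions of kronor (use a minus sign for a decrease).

Discount-window repayment 64 billion kronor: reserves −64B, deposits 0.
FX sale 63 billion kronor: reserves −63B, deposits 0.
Government spending 84 billion kronor: reserves +84B, deposits +84B.
OMO sale (to banks) 60 billion kronor: reserves −60B, deposits 0.
Totals: Δreserves = −103B, Δdeposits = +84B.
Δrequired reserves = 6% × +84B = +5.04B.
Δexcess reserves = Δreserves − Δrequired = −103B − (+5.04B) = -108.04 billion.

-108.04 billion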